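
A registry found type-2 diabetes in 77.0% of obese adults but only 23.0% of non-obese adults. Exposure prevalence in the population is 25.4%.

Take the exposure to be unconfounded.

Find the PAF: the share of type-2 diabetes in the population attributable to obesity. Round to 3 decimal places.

p₁ = 0.77, p₀ = 0.23.
Overall risk P(Y=1) = π·p₁ + (1−π)·p₀ = 0.254×0.77 + 0.746×0.23 = 0.36716.
Under exogeneity, PAF = [P(Y=1) − p₀] / P(Y=1).
PAF = (0.36716 − 0.23) / 0.36716 ≈ 0.3736

PAF ≈ 0.374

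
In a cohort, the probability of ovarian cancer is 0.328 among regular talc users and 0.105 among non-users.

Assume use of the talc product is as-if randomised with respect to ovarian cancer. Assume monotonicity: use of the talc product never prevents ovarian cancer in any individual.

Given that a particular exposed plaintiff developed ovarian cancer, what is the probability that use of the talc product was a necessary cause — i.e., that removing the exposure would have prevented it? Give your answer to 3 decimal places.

Let p₁ = 0.328, p₀ = 0.105.
Under exogeneity and monotonicity, PN = (p₁ − p₀) / p₁.
PN = (0.328 − 0.105) / 0.328 = 0.223 / 0.328 ≈ 0.6799

PN ≈ 0.680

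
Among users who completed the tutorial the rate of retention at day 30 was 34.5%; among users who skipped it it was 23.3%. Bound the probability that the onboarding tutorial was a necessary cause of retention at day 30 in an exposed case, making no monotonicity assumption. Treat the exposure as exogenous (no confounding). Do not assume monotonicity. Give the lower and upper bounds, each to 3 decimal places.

p₁ = 0.345, p₀ = 0.233.
Under exogeneity alone the bounds on PN are max{0,(p₁−p₀)/p₁} ≤ PN ≤ min{1,(1−p₀)/p₁}.
  lower = (p₁ − p₀)/p₁ = 0.112 / 0.345 ≈ 0.3246
  upper = min{1, (1 − p₀)/p₁} = 0.767 / 0.345 ≈ 2.2232 → capped at 1

0.325 ≤ PN ≤ 1.000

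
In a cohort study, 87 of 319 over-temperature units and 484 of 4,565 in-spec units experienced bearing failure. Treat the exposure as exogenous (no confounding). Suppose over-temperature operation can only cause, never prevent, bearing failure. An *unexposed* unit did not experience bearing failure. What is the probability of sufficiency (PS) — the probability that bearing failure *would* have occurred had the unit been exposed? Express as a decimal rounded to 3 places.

p₁ = P(outcome | exposed) = 87/319 = 0.27273
p₀ = P(outcome | unexposed) = 484/4565 = 0.10602
Under exogeneity and monotonicity, PS = (p₁ − p₀) / (1 − p₀).
PS = (0.27273 − 0.10602) / (1 − 0.10602) = 0.1667 / 0.89398 ≈ 0.1865

PS ≈ 0.186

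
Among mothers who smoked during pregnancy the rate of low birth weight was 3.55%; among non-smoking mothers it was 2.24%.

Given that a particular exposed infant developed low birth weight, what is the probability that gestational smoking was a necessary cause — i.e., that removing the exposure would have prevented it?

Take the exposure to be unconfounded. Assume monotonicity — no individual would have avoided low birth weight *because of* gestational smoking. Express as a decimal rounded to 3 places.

p₁ = 0.0355, p₀ = 0.0224.
Under exogeneity and monotonicity, PN = (p₁ − p₀) / p₁.
PN = (0.0355 − 0.0224) / 0.0355 = 0.0131 / 0.0355 ≈ 0.3690

PN ≈ 0.369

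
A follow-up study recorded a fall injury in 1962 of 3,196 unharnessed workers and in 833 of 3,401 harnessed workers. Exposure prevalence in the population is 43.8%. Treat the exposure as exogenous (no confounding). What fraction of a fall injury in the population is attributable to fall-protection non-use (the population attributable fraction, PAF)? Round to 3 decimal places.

PAF ≈ 0.398

p₁ = P(outcome | exposed) = 1962/3196 = 0.61389
p₀ = P(outcome | unexposed) = 833/3401 = 0.24493
Overall risk P(Y=1) = π·p₁ + (1−π)·p₀ = 0.438×0.61389 + 0.562×0.24493 = 0.40653.
Under exogeneity, PAF = [P(Y=1) − p₀] / P(Y=1).
PAF = (0.40653 − 0.24493) / 0.40653 ≈ 0.3975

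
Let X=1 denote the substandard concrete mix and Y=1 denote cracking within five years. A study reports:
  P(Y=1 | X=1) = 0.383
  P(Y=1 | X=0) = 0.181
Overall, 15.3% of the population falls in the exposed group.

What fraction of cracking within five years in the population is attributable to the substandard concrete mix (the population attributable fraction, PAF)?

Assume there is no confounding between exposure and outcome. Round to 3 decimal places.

PAF ≈ 0.146

Let p₁ = 0.383, p₀ = 0.181.
Overall risk P(Y=1) = π·p₁ + (1−π)·p₀ = 0.153×0.383 + 0.847×0.181 = 0.21191.
Under exogeneity, PAF = [P(Y=1) − p₀] / P(Y=1).
PAF = (0.21191 − 0.181) / 0.21191 ≈ 0.1458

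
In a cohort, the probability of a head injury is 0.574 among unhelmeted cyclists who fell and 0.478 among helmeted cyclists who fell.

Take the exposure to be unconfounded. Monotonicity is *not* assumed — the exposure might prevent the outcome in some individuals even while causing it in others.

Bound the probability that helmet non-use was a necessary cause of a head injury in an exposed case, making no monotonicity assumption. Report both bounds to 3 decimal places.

Let p₁ = 0.574, p₀ = 0.478.
Under exogeneity alone the bounds on PN are max{0,(p₁−p₀)/p₁} ≤ PN ≤ min{1,(1−p₀)/p₁}.
  lower = (p₁ − p₀)/p₁ = 0.096 / 0.574 ≈ 0.1672
  upper = min{1, (1 − p₀)/p₁} = 0.522 / 0.574 ≈ 0.9094

0.167 ≤ PN ≤ 0.909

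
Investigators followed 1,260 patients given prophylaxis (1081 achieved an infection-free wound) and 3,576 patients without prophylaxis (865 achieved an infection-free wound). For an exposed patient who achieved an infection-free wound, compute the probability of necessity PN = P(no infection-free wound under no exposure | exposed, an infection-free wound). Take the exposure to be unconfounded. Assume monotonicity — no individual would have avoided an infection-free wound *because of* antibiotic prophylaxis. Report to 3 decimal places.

PN ≈ 0.718

p₁ = P(outcome | exposed) = 1081/1260 = 0.85794
p₀ = P(outcome | unexposed) = 865/3576 = 0.24189
Under exogeneity and monotonicity, PN = (p₁ − p₀) / p₁.
PN = (0.85794 − 0.24189) / 0.85794 = 0.61605 / 0.85794 ≈ 0.7181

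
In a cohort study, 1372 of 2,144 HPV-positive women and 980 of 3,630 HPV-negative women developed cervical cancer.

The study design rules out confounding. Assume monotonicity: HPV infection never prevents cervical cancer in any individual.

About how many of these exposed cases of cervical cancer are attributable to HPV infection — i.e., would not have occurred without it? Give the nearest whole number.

p₁ = P(outcome | exposed) = 1372/2144 = 0.63993
p₀ = P(outcome | unexposed) = 980/3630 = 0.26997
PN = (p₁ − p₀)/p₁ = (0.63993 − 0.26997) / 0.63993 ≈ 0.57812.
Attributable cases ≈ PN × (exposed cases) = 0.57812 × 1372 ≈ 793.18.

about 793 cases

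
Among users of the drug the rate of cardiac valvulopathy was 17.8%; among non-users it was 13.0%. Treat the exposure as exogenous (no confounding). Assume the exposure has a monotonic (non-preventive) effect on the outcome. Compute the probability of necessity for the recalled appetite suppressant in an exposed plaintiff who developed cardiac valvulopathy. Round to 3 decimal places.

p₁ = 0.178, p₀ = 0.13.
Under exogeneity and monotonicity, PN = (p₁ − p₀) / p₁.
PN = (0.178 − 0.13) / 0.178 = 0.048 / 0.178 ≈ 0.2697

PN ≈ 0.270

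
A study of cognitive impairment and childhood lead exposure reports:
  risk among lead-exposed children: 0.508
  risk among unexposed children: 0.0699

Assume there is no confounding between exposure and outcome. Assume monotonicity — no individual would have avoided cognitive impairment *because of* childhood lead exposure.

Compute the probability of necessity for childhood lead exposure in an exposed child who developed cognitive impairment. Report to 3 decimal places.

PN ≈ 0.862

Let p₁ = 0.508, p₀ = 0.0699.
Under exogeneity and monotonicity, PN = (p₁ − p₀) / p₁.
PN = (0.508 − 0.0699) / 0.508 = 0.4381 / 0.508 ≈ 0.8624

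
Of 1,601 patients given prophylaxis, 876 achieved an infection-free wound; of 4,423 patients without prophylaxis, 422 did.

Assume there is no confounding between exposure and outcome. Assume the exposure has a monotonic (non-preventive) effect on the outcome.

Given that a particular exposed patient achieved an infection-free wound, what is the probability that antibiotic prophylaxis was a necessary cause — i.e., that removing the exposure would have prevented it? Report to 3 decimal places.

p₁ = P(outcome | exposed) = 876/1601 = 0.54716
p₀ = P(outcome | unexposed) = 422/4423 = 0.09541
Under exogeneity and monotonicity, PN = (p₁ − p₀) / p₁.
PN = (0.54716 − 0.09541) / 0.54716 = 0.45175 / 0.54716 ≈ 0.8256

PN ≈ 0.826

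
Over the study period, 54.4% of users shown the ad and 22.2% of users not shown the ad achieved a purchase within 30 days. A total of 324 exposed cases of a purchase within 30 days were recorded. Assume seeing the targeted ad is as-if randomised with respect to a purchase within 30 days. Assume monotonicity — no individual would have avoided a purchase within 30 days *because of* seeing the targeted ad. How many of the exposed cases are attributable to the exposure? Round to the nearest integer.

about 192 cases

p₁ = 0.544, p₀ = 0.222.
PN = (p₁ − p₀)/p₁ = (0.544 − 0.222) / 0.544 ≈ 0.59191.
Attributable cases ≈ PN × (exposed cases) = 0.59191 × 324 ≈ 191.78.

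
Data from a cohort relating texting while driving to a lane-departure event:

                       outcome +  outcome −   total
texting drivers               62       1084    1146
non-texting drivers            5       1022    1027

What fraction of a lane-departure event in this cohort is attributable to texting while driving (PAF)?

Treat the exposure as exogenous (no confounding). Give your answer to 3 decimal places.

p₁ = P(outcome | exposed) = 62/1146 = 0.054101
p₀ = P(outcome | unexposed) = 5/1027 = 0.0048685
Exposure prevalence π = 1146/2173 = 0.52738; overall risk P(Y=1) = 0.030833.
Under exogeneity, PAF = [P(Y=1) − p₀]/P(Y=1).
PAF = (0.030833 − 0.0048685) / 0.030833 ≈ 0.8421

PAF ≈ 0.842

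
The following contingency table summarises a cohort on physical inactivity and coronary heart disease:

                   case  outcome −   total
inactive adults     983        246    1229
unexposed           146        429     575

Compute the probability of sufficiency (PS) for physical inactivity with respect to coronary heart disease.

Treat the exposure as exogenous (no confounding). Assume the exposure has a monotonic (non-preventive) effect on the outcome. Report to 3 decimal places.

PS ≈ 0.732

p₁ = P(outcome | exposed) = 983/1229 = 0.79984
p₀ = P(outcome | unexposed) = 146/575 = 0.25391
Under exogeneity and monotonicity, PS = (p₁ − p₀)/(1 − p₀).
PS = (0.79984 − 0.25391) / 0.74609 ≈ 0.7317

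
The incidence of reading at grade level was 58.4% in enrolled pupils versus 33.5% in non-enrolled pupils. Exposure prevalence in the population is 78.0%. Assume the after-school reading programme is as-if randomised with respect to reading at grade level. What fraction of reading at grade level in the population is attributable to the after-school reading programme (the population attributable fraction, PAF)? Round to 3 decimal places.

p₁ = 0.584, p₀ = 0.335.
Overall risk P(Y=1) = π·p₁ + (1−π)·p₀ = 0.78×0.584 + 0.22×0.335 = 0.52922.
Under exogeneity, PAF = [P(Y=1) − p₀] / P(Y=1).
PAF = (0.52922 − 0.335) / 0.52922 ≈ 0.3670

PAF ≈ 0.367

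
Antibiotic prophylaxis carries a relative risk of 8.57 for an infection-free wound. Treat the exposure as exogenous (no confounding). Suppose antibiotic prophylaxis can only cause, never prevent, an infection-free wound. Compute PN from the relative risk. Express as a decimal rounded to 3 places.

Under exogeneity and monotonicity, PN = (RR − 1) / RR = 1 − 1/RR.
PN = (8.57 − 1) / 8.57 = 7.57 / 8.57 ≈ 0.8833

PN ≈ 0.883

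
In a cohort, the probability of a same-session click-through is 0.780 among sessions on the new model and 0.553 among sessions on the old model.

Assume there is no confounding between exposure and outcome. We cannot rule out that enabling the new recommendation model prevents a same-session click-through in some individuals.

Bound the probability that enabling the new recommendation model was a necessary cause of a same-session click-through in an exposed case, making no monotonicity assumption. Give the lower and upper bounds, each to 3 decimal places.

0.291 ≤ PN ≤ 0.573

Let p₁ = 0.78, p₀ = 0.553.
Under exogeneity alone the bounds on PN are max{0,(p₁−p₀)/p₁} ≤ PN ≤ min{1,(1−p₀)/p₁}.
  lower = (p₁ − p₀)/p₁ = 0.227 / 0.78 ≈ 0.2910
  upper = min{1, (1 − p₀)/p₁} = 0.447 / 0.78 ≈ 0.5731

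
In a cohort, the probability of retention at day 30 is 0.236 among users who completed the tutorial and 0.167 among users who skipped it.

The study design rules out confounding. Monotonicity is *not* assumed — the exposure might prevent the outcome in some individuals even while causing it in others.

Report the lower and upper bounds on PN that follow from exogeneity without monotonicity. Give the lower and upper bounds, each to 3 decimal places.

Let p₁ = 0.236, p₀ = 0.167.
Under exogeneity alone the bounds on PN are max{0,(p₁−p₀)/p₁} ≤ PN ≤ min{1,(1−p₀)/p₁}.
  lower = (p₁ − p₀)/p₁ = 0.069 / 0.236 ≈ 0.2924
  upper = min{1, (1 − p₀)/p₁} = 0.833 / 0.236 ≈ 3.5297 → capped at 1

0.292 ≤ PN ≤ 1.000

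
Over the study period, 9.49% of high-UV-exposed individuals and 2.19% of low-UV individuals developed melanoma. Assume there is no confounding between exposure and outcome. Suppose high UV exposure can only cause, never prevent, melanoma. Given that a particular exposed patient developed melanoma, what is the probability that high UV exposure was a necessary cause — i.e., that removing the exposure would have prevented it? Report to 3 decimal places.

PN ≈ 0.769

p₁ = 0.0949, p₀ = 0.0219.
Under exogeneity and monotonicity, PN = (p₁ − p₀) / p₁.
PN = (0.0949 − 0.0219) / 0.0949 = 0.073 / 0.0949 ≈ 0.7692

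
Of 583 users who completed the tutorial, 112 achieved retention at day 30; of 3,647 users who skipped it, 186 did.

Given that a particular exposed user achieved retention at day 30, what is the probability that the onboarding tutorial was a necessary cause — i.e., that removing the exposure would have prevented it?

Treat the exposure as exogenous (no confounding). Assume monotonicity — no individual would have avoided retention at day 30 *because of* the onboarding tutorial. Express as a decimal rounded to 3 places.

PN ≈ 0.735

p₁ = P(outcome | exposed) = 112/583 = 0.19211
p₀ = P(outcome | unexposed) = 186/3647 = 0.051001
Under exogeneity and monotonicity, PN = (p₁ − p₀) / p₁.
PN = (0.19211 − 0.051001) / 0.19211 = 0.14111 / 0.19211 ≈ 0.7345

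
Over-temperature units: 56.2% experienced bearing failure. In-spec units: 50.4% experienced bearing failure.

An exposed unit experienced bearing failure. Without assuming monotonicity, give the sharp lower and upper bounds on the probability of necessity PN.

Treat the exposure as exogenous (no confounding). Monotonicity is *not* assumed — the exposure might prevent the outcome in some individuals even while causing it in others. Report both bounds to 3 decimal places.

0.103 ≤ PN ≤ 0.883

p₁ = 0.562, p₀ = 0.504.
Under exogeneity alone the bounds on PN are max{0,(p₁−p₀)/p₁} ≤ PN ≤ min{1,(1−p₀)/p₁}.
  lower = (p₁ − p₀)/p₁ = 0.058 / 0.562 ≈ 0.1032
  upper = min{1, (1 − p₀)/p₁} = 0.496 / 0.562 ≈ 0.8826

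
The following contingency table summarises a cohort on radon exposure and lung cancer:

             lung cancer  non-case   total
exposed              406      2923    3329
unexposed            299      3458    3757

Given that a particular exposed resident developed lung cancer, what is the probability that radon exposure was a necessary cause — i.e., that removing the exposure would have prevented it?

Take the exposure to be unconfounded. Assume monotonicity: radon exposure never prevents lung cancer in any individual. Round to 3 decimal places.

p₁ = P(outcome | exposed) = 406/3329 = 0.12196
p₀ = P(outcome | unexposed) = 299/3757 = 0.079585
Under exogeneity and monotonicity, PN = (p₁ − p₀)/p₁.
PN = (0.12196 − 0.079585) / 0.12196 ≈ 0.3474

PN ≈ 0.347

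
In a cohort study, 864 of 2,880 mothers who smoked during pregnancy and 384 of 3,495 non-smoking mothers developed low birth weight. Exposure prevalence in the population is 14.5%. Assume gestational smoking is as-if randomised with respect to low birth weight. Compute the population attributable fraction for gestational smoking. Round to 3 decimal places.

p₁ = P(outcome | exposed) = 864/2880 = 0.3
p₀ = P(outcome | unexposed) = 384/3495 = 0.10987
Overall risk P(Y=1) = π·p₁ + (1−π)·p₀ = 0.145×0.3 + 0.855×0.10987 = 0.13744.
Under exogeneity, PAF = [P(Y=1) − p₀] / P(Y=1).
PAF = (0.13744 − 0.10987) / 0.13744 ≈ 0.2006

PAF ≈ 0.201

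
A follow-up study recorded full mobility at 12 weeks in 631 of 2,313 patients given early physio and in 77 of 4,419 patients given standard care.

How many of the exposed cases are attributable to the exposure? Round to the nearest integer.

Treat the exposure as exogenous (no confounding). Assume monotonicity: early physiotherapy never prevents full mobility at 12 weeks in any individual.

about 591 cases

p₁ = P(outcome | exposed) = 631/2313 = 0.27281
p₀ = P(outcome | unexposed) = 77/4419 = 0.017425
PN = (p₁ − p₀)/p₁ = (0.27281 − 0.017425) / 0.27281 ≈ 0.93613.
Attributable cases ≈ PN × (exposed cases) = 0.93613 × 631 ≈ 590.70.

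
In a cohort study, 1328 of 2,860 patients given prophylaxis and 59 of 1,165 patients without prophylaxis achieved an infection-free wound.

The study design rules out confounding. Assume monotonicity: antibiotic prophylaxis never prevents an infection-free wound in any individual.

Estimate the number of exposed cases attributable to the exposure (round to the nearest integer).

p₁ = P(outcome | exposed) = 1328/2860 = 0.46434
p₀ = P(outcome | unexposed) = 59/1165 = 0.050644
PN = (p₁ − p₀)/p₁ = (0.46434 − 0.050644) / 0.46434 ≈ 0.89093.
Attributable cases ≈ PN × (exposed cases) = 0.89093 × 1328 ≈ 1183.16.

about 1183 cases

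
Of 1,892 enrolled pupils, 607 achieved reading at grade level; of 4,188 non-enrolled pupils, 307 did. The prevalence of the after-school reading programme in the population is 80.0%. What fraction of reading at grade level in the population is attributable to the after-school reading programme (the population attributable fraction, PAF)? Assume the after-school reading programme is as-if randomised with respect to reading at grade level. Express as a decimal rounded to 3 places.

p₁ = P(outcome | exposed) = 607/1892 = 0.32082
p₀ = P(outcome | unexposed) = 307/4188 = 0.073305
Overall risk P(Y=1) = π·p₁ + (1−π)·p₀ = 0.8×0.32082 + 0.2×0.073305 = 0.27132.
Under exogeneity, PAF = [P(Y=1) − p₀] / P(Y=1).
PAF = (0.27132 − 0.073305) / 0.27132 ≈ 0.7298

PAF ≈ 0.730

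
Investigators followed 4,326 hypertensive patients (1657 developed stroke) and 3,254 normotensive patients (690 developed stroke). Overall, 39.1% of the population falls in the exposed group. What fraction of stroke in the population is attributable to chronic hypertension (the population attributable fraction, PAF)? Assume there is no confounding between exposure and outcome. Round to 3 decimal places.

PAF ≈ 0.240

p₁ = P(outcome | exposed) = 1657/4326 = 0.38303
p₀ = P(outcome | unexposed) = 690/3254 = 0.21205
Overall risk P(Y=1) = π·p₁ + (1−π)·p₀ = 0.391×0.38303 + 0.609×0.21205 = 0.2789.
Under exogeneity, PAF = [P(Y=1) − p₀] / P(Y=1).
PAF = (0.2789 − 0.21205) / 0.2789 ≈ 0.2397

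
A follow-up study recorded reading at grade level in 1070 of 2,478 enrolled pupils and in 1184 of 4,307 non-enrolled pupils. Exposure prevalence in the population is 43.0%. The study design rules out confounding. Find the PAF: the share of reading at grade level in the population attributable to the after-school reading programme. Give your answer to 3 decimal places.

p₁ = P(outcome | exposed) = 1070/2478 = 0.4318
p₀ = P(outcome | unexposed) = 1184/4307 = 0.2749
Overall risk P(Y=1) = π·p₁ + (1−π)·p₀ = 0.43×0.4318 + 0.57×0.2749 = 0.34237.
Under exogeneity, PAF = [P(Y=1) − p₀] / P(Y=1).
PAF = (0.34237 − 0.2749) / 0.34237 ≈ 0.1971

PAF ≈ 0.197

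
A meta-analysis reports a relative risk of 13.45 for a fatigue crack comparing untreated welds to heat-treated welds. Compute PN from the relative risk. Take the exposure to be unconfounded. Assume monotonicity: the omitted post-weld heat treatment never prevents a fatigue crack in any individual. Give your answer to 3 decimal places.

PN ≈ 0.926

Under exogeneity and monotonicity, PN = (RR − 1) / RR = 1 − 1/RR.
PN = (13.45 − 1) / 13.45 = 12.45 / 13.45 ≈ 0.9257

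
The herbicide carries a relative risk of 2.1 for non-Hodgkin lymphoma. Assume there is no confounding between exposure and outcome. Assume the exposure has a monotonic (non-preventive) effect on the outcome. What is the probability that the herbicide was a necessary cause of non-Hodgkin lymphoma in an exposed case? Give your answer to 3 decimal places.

PN ≈ 0.524

Under exogeneity and monotonicity, PN = (RR − 1) / RR = 1 − 1/RR.
PN = (2.1 − 1) / 2.1 = 1.1 / 2.1 ≈ 0.5238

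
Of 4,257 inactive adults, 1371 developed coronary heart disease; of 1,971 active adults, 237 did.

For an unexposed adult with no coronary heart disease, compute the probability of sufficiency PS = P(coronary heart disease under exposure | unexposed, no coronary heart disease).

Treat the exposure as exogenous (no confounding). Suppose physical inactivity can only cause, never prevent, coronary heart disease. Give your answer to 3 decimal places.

PS ≈ 0.229

p₁ = P(outcome | exposed) = 1371/4257 = 0.32206
p₀ = P(outcome | unexposed) = 237/1971 = 0.12024
Under exogeneity and monotonicity, PS = (p₁ − p₀) / (1 − p₀).
PS = (0.32206 − 0.12024) / (1 − 0.12024) = 0.20181 / 0.87976 ≈ 0.2294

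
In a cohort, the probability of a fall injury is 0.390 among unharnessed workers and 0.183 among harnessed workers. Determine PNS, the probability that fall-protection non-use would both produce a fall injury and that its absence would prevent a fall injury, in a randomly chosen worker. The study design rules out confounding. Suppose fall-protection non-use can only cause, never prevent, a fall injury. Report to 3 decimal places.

PNS ≈ 0.207

Let p₁ = 0.39, p₀ = 0.183.
Under exogeneity and monotonicity, PNS = p₁ − p₀.
PNS = 0.39 − 0.183 = 0.207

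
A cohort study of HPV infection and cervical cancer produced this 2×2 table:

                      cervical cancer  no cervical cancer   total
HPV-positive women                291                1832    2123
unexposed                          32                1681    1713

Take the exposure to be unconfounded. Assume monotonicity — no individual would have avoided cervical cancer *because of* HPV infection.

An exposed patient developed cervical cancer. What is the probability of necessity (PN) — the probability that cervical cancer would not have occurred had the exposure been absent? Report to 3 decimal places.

PN ≈ 0.864

p₁ = P(outcome | exposed) = 291/2123 = 0.13707
p₀ = P(outcome | unexposed) = 32/1713 = 0.018681
Under exogeneity and monotonicity, PN = (p₁ − p₀) / p₁.
PN = (0.13707 − 0.018681) / 0.13707 = 0.11839 / 0.13707 ≈ 0.8637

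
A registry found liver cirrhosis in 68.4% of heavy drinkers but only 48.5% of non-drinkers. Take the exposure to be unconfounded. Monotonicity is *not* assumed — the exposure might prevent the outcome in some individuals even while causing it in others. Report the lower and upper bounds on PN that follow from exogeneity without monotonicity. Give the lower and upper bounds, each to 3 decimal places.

p₁ = 0.684, p₀ = 0.485.
Under exogeneity alone the bounds on PN are max{0,(p₁−p₀)/p₁} ≤ PN ≤ min{1,(1−p₀)/p₁}.
  lower = (p₁ − p₀)/p₁ = 0.199 / 0.684 ≈ 0.2909
  upper = min{1, (1 − p₀)/p₁} = 0.515 / 0.684 ≈ 0.7529

0.291 ≤ PN ≤ 0.753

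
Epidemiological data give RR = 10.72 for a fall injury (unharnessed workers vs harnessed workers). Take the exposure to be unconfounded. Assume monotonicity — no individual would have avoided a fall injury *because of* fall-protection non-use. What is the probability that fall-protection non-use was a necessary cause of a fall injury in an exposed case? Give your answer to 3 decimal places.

Under exogeneity and monotonicity, PN = (RR − 1) / RR = 1 − 1/RR.
PN = (10.72 − 1) / 10.72 = 9.72 / 10.72 ≈ 0.9067

PN ≈ 0.907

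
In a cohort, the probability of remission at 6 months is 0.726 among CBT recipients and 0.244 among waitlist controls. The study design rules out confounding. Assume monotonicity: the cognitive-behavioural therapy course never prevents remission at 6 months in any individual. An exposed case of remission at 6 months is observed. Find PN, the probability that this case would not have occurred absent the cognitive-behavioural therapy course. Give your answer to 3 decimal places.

Let p₁ = 0.726, p₀ = 0.244.
Under exogeneity and monotonicity, PN = (p₁ − p₀) / p₁.
PN = (0.726 − 0.244) / 0.726 = 0.482 / 0.726 ≈ 0.6639

PN ≈ 0.664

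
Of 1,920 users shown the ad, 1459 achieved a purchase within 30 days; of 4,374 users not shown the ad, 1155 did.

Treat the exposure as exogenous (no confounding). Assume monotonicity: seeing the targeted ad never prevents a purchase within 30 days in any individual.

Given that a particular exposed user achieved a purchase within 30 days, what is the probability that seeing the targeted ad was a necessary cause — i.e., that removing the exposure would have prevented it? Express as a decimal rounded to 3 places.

p₁ = P(outcome | exposed) = 1459/1920 = 0.7599
p₀ = P(outcome | unexposed) = 1155/4374 = 0.26406
Under exogeneity and monotonicity, PN = (p₁ − p₀) / p₁.
PN = (0.7599 − 0.26406) / 0.7599 = 0.49584 / 0.7599 ≈ 0.6525

PN ≈ 0.653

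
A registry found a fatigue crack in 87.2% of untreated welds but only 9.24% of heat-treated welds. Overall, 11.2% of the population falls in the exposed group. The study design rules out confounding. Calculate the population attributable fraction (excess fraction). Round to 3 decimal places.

p₁ = 0.872, p₀ = 0.0924.
Overall risk P(Y=1) = π·p₁ + (1−π)·p₀ = 0.112×0.872 + 0.888×0.0924 = 0.17972.
Under exogeneity, PAF = [P(Y=1) − p₀] / P(Y=1).
PAF = (0.17972 − 0.0924) / 0.17972 ≈ 0.4859

PAF ≈ 0.486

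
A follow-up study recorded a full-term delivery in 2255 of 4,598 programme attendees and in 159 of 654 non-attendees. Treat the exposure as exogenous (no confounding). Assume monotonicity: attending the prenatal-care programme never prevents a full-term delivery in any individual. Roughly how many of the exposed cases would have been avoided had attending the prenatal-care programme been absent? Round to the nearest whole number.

p₁ = P(outcome | exposed) = 2255/4598 = 0.49043
p₀ = P(outcome | unexposed) = 159/654 = 0.24312
PN = (p₁ − p₀)/p₁ = (0.49043 − 0.24312) / 0.49043 ≈ 0.50427.
Attributable cases ≈ PN × (exposed cases) = 0.50427 × 2255 ≈ 1137.14.

about 1137 cases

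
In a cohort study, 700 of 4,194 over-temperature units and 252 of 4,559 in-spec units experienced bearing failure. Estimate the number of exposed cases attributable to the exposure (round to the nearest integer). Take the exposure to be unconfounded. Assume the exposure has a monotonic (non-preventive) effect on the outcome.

p₁ = P(outcome | exposed) = 700/4194 = 0.16691
p₀ = P(outcome | unexposed) = 252/4559 = 0.055275
PN = (p₁ − p₀)/p₁ = (0.16691 − 0.055275) / 0.16691 ≈ 0.66882.
Attributable cases ≈ PN × (exposed cases) = 0.66882 × 700 ≈ 468.18.

about 468 cases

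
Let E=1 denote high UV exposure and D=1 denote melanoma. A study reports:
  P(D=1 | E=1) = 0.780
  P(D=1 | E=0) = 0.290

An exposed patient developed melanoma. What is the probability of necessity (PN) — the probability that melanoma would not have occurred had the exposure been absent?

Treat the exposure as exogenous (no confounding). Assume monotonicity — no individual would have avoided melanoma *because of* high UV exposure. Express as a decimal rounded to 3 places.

PN ≈ 0.628

Let p₁ = 0.78, p₀ = 0.29.
Under exogeneity and monotonicity, PN = (p₁ − p₀) / p₁.
PN = (0.78 − 0.29) / 0.78 = 0.49 / 0.78 ≈ 0.6282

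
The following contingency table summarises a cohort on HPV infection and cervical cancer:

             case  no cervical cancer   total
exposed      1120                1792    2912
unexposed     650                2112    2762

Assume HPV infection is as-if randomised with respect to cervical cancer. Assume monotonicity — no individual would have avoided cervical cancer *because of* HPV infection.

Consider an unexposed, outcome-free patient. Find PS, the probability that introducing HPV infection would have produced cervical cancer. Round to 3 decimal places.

PS ≈ 0.195

p₁ = P(outcome | exposed) = 1120/2912 = 0.38462
p₀ = P(outcome | unexposed) = 650/2762 = 0.23534
Under exogeneity and monotonicity, PS = (p₁ − p₀) / (1 − p₀).
PS = (0.38462 − 0.23534) / (1 − 0.23534) = 0.14928 / 0.76466 ≈ 0.1952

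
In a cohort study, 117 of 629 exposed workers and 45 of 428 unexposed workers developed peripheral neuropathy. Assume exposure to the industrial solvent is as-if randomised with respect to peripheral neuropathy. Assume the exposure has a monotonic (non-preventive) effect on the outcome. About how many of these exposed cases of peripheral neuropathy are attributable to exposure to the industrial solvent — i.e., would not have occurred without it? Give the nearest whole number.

p₁ = P(outcome | exposed) = 117/629 = 0.18601
p₀ = P(outcome | unexposed) = 45/428 = 0.10514
PN = (p₁ − p₀)/p₁ = (0.18601 − 0.10514) / 0.18601 ≈ 0.43476.
Attributable cases ≈ PN × (exposed cases) = 0.43476 × 117 ≈ 50.87.

about 51 cases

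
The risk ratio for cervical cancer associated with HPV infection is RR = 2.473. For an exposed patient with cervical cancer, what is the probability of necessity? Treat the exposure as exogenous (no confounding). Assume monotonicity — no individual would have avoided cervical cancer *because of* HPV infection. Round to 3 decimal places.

Under exogeneity and monotonicity, PN = (RR − 1) / RR = 1 − 1/RR.
PN = (2.473 − 1) / 2.473 = 1.473 / 2.473 ≈ 0.5956

PN ≈ 0.596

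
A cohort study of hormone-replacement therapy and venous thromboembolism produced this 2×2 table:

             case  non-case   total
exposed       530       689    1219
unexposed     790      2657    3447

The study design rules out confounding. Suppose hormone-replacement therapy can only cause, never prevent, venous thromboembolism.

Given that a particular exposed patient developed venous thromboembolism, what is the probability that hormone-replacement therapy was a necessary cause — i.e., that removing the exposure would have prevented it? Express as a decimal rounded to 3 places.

PN ≈ 0.473

p₁ = P(outcome | exposed) = 530/1219 = 0.43478
p₀ = P(outcome | unexposed) = 790/3447 = 0.22918
Under exogeneity and monotonicity, PN = (p₁ − p₀)/p₁.
PN = (0.43478 − 0.22918) / 0.43478 ≈ 0.4729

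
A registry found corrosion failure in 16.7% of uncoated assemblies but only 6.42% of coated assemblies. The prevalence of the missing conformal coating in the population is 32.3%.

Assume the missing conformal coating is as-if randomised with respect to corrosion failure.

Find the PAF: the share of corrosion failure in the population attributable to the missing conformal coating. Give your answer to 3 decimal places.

p₁ = 0.167, p₀ = 0.0642.
Overall risk P(Y=1) = π·p₁ + (1−π)·p₀ = 0.323×0.167 + 0.677×0.0642 = 0.097404.
Under exogeneity, PAF = [P(Y=1) − p₀] / P(Y=1).
PAF = (0.097404 − 0.0642) / 0.097404 ≈ 0.3409

PAF ≈ 0.341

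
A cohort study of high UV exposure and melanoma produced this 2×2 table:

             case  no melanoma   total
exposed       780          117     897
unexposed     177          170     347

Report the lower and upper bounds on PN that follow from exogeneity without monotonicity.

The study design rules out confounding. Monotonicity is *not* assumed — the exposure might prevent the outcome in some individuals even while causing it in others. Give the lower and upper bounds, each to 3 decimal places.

0.413 ≤ PN ≤ 0.563

p₁ = P(outcome | exposed) = 780/897 = 0.86957
p₀ = P(outcome | unexposed) = 177/347 = 0.51009
Under exogeneity alone the bounds on PN are max{0,(p₁−p₀)/p₁} ≤ PN ≤ min{1,(1−p₀)/p₁}.
  lower = (p₁ − p₀)/p₁ = 0.35948 / 0.86957 ≈ 0.4134
  upper = min{1, (1 − p₀)/p₁} = 0.48991 / 0.86957 ≈ 0.5634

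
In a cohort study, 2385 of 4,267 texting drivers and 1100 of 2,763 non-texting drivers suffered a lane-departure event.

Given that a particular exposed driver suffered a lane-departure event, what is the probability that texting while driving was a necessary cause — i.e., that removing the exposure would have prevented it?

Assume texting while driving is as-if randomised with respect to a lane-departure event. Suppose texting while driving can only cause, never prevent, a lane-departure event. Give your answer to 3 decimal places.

PN ≈ 0.288

p₁ = P(outcome | exposed) = 2385/4267 = 0.55894
p₀ = P(outcome | unexposed) = 1100/2763 = 0.39812
Under exogeneity and monotonicity, PN = (p₁ − p₀) / p₁.
PN = (0.55894 − 0.39812) / 0.55894 = 0.16082 / 0.55894 ≈ 0.2877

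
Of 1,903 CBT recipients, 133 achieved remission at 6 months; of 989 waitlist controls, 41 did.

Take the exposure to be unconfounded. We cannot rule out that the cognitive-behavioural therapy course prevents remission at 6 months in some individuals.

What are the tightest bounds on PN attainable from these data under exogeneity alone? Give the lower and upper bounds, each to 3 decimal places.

p₁ = P(outcome | exposed) = 133/1903 = 0.06989
p₀ = P(outcome | unexposed) = 41/989 = 0.041456
Under exogeneity alone the bounds on PN are max{0,(p₁−p₀)/p₁} ≤ PN ≤ min{1,(1−p₀)/p₁}.
  lower = (p₁ − p₀)/p₁ = 0.028434 / 0.06989 ≈ 0.4068
  upper = min{1, (1 − p₀)/p₁} = 0.95854 / 0.06989 ≈ 13.7151 → capped at 1

0.407 ≤ PN ≤ 1.000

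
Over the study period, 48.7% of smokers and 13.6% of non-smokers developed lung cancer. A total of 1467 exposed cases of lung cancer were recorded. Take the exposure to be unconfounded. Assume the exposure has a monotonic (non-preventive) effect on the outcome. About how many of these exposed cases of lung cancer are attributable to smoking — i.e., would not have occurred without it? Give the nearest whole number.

p₁ = 0.487, p₀ = 0.136.
PN = (p₁ − p₀)/p₁ = (0.487 − 0.136) / 0.487 ≈ 0.72074.
Attributable cases ≈ PN × (exposed cases) = 0.72074 × 1467 ≈ 1057.32.

about 1057 cases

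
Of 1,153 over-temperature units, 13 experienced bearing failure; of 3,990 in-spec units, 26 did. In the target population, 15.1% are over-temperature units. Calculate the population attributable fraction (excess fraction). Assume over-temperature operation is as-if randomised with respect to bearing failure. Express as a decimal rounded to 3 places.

p₁ = P(outcome | exposed) = 13/1153 = 0.011275
p₀ = P(outcome | unexposed) = 26/3990 = 0.0065163
Overall risk P(Y=1) = π·p₁ + (1−π)·p₀ = 0.151×0.011275 + 0.849×0.0065163 = 0.0072348.
Under exogeneity, PAF = [P(Y=1) − p₀] / P(Y=1).
PAF = (0.0072348 − 0.0065163) / 0.0072348 ≈ 0.0993

PAF ≈ 0.099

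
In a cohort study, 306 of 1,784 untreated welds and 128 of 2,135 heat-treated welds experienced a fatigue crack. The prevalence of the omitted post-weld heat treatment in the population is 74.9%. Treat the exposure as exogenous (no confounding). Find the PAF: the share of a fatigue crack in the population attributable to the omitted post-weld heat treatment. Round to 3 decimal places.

PAF ≈ 0.582

p₁ = P(outcome | exposed) = 306/1784 = 0.17152
p₀ = P(outcome | unexposed) = 128/2135 = 0.059953
Overall risk P(Y=1) = π·p₁ + (1−π)·p₀ = 0.749×0.17152 + 0.251×0.059953 = 0.14352.
Under exogeneity, PAF = [P(Y=1) − p₀] / P(Y=1).
PAF = (0.14352 − 0.059953) / 0.14352 ≈ 0.5823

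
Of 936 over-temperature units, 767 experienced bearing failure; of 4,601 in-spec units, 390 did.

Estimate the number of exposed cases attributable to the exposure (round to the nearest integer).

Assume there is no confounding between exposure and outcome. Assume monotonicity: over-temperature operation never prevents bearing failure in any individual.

about 688 cases

p₁ = P(outcome | exposed) = 767/936 = 0.81944
p₀ = P(outcome | unexposed) = 390/4601 = 0.084764
PN = (p₁ − p₀)/p₁ = (0.81944 − 0.084764) / 0.81944 ≈ 0.89656.
Attributable cases ≈ PN × (exposed cases) = 0.89656 × 767 ≈ 687.66.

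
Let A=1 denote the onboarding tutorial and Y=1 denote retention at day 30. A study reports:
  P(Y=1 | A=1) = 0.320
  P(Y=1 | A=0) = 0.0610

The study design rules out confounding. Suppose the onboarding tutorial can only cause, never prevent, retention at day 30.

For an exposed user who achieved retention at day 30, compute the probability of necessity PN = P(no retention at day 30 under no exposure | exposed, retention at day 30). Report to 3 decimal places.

PN ≈ 0.809

Let p₁ = 0.32, p₀ = 0.061.
Under exogeneity and monotonicity, PN = (p₁ − p₀) / p₁.
PN = (0.32 − 0.061) / 0.32 = 0.259 / 0.32 ≈ 0.8094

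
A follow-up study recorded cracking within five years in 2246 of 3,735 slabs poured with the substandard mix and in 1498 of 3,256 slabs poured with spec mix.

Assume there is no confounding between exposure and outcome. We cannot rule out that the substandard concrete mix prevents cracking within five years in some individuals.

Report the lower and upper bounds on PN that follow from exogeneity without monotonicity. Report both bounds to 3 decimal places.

p₁ = P(outcome | exposed) = 2246/3735 = 0.60134
p₀ = P(outcome | unexposed) = 1498/3256 = 0.46007
Under exogeneity alone the bounds on PN are max{0,(p₁−p₀)/p₁} ≤ PN ≤ min{1,(1−p₀)/p₁}.
  lower = (p₁ − p₀)/p₁ = 0.14126 / 0.60134 ≈ 0.2349
  upper = min{1, (1 − p₀)/p₁} = 0.53993 / 0.60134 ≈ 0.8979

0.235 ≤ PN ≤ 0.898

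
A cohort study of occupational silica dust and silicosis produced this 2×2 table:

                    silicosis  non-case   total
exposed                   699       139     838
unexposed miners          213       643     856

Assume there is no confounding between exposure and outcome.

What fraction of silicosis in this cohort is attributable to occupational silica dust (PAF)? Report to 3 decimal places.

PAF ≈ 0.538

p₁ = P(outcome | exposed) = 699/838 = 0.83413
p₀ = P(outcome | unexposed) = 213/856 = 0.24883
Exposure prevalence π = 838/1694 = 0.49469; overall risk P(Y=1) = 0.53837.
Under exogeneity, PAF = [P(Y=1) − p₀]/P(Y=1).
PAF = (0.53837 − 0.24883) / 0.53837 ≈ 0.5378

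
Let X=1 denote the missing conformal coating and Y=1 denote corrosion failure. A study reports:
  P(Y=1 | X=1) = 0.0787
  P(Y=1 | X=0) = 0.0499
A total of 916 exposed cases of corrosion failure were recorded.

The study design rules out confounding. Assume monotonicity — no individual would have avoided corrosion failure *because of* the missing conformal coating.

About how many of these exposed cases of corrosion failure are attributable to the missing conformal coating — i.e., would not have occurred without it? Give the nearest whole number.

about 335 cases

Let p₁ = 0.0787, p₀ = 0.0499.
PN = (p₁ − p₀)/p₁ = (0.0787 − 0.0499) / 0.0787 ≈ 0.36595.
Attributable cases ≈ PN × (exposed cases) = 0.36595 × 916 ≈ 335.21.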